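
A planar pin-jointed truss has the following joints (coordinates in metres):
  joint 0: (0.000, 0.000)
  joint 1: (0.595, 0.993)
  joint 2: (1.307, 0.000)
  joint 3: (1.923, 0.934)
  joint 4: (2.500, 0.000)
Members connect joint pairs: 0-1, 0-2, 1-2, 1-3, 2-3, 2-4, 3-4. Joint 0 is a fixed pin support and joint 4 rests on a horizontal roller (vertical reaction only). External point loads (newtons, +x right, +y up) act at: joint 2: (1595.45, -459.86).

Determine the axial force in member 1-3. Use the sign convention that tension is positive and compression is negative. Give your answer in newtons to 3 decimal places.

N=5 nodes, M=7 members, R=3 reactions → 2N=10, M+R=10
member 0 (0-1): L=1.1576, (cx,cy)=(0.5140,0.8578)
member 1 (0-2): L=1.3070, (cx,cy)=(1.0000,0.0000)
member 2 (1-2): L=1.2219, (cx,cy)=(0.5827,-0.8127)
member 3 (1-3): L=1.3293, (cx,cy)=(0.9990,-0.0444)
member 4 (2-3): L=1.1188, (cx,cy)=(0.5506,0.8348)
member 5 (2-4): L=1.1930, (cx,cy)=(1.0000,0.0000)
member 6 (3-4): L=1.0979, (cx,cy)=(0.5256,-0.8508)
solve A·x = −loads:
  F[0-1] = -255.8240 N (compression)
  F[0-2] = +1726.9403 N (tension)
  F[1-2] = +286.3358 N (tension)
  F[1-3] = -298.6348 N (compression)
  F[2-3] = +272.1166 N (tension)
  F[2-4] = +148.5218 N (tension)
  F[3-4] = -282.5916 N (compression)
  Rx@0 = -1595.4500 N
  Ry@0 = +219.4452 N
  Ry@4 = +240.4148 N

-298.635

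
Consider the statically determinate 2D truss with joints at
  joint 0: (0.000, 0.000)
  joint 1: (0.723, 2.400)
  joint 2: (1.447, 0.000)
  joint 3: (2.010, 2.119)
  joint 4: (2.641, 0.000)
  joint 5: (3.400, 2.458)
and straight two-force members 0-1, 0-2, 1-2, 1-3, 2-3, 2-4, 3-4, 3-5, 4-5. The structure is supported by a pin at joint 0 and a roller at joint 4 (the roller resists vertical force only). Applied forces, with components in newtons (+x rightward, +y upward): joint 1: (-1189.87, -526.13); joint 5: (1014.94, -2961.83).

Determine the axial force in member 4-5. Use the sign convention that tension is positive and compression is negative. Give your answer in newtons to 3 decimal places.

N=6 nodes, M=9 members, R=3 reactions → 2N=12, M+R=12
member 0 (0-1): L=2.5065, (cx,cy)=(0.2884,0.9575)
member 1 (0-2): L=1.4470, (cx,cy)=(1.0000,0.0000)
member 2 (1-2): L=2.5068, (cx,cy)=(0.2888,-0.9574)
member 3 (1-3): L=1.3173, (cx,cy)=(0.9770,-0.2133)
member 4 (2-3): L=2.1925, (cx,cy)=(0.2568,0.9665)
member 5 (2-4): L=1.1940, (cx,cy)=(1.0000,0.0000)
member 6 (3-4): L=2.2110, (cx,cy)=(0.2854,-0.9584)
member 7 (3-5): L=1.4307, (cx,cy)=(0.9715,0.2369)
member 8 (4-5): L=2.5725, (cx,cy)=(0.2950,0.9555)
solve A·x = −loads:
  F[0-1] = +347.1862 N (tension)
  F[0-2] = -275.0744 N (compression)
  F[1-2] = -1274.9438 N (compression)
  F[1-3] = +1697.2975 N (tension)
  F[2-3] = +1262.9615 N (tension)
  F[2-4] = -967.5992 N (compression)
  F[3-4] = -364.8280 N (compression)
  F[3-5] = +2147.8208 N (tension)
  F[4-5] = -3632.4350 N (compression)
  Rx@0 = +174.9300 N
  Ry@0 = -332.4294 N
  Ry@4 = +3820.3894 N

-3632.435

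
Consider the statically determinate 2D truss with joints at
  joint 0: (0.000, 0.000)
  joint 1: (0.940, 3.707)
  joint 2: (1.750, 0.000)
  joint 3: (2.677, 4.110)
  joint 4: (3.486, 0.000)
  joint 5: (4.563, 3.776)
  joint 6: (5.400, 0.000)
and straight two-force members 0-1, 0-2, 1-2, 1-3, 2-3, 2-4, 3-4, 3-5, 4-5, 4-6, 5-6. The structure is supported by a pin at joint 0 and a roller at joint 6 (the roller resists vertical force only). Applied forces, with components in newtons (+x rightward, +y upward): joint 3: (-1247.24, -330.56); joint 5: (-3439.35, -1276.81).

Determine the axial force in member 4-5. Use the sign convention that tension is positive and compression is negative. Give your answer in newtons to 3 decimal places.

N=7 nodes, M=11 members, R=3 reactions → 2N=14, M+R=14
member 0 (0-1): L=3.8243, (cx,cy)=(0.2458,0.9693)
member 1 (0-2): L=1.7500, (cx,cy)=(1.0000,0.0000)
member 2 (1-2): L=3.7945, (cx,cy)=(0.2135,-0.9769)
member 3 (1-3): L=1.7831, (cx,cy)=(0.9741,0.2260)
member 4 (2-3): L=4.2132, (cx,cy)=(0.2200,0.9755)
member 5 (2-4): L=1.7360, (cx,cy)=(1.0000,0.0000)
member 6 (3-4): L=4.1889, (cx,cy)=(0.1931,-0.9812)
member 7 (3-5): L=1.9153, (cx,cy)=(0.9847,-0.1744)
member 8 (4-5): L=3.9266, (cx,cy)=(0.2743,0.9616)
member 9 (4-6): L=1.9140, (cx,cy)=(1.0000,0.0000)
member 10 (5-6): L=3.8677, (cx,cy)=(0.2164,-0.9763)
solve A·x = −loads:
  F[0-1] = -3836.5783 N (compression)
  F[0-2] = -3743.5778 N (compression)
  F[1-2] = +3409.8113 N (tension)
  F[1-3] = -1715.2825 N (compression)
  F[2-3] = -3414.8958 N (compression)
  F[2-4] = -2264.3420 N (compression)
  F[3-4] = +3797.8018 N (tension)
  F[3-5] = -1938.1780 N (compression)
  F[4-5] = -3874.9079 N (compression)
  F[4-6] = -468.0437 N (compression)
  F[5-6] = +2162.7611 N (tension)
  Rx@0 = +4686.5900 N
  Ry@0 = +3718.8790 N
  Ry@6 = -2111.5090 N

-3874.908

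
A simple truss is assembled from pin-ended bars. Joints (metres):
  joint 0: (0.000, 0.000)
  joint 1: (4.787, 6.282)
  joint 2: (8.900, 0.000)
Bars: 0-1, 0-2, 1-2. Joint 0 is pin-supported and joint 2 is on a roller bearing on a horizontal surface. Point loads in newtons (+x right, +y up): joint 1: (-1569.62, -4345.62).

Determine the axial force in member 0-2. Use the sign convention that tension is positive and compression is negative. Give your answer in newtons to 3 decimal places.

804.957

N=3 nodes, M=3 members, R=3 reactions → 2N=6, M+R=6
member 0 (0-1): L=7.8980, (cx,cy)=(0.6061,0.7954)
member 1 (0-2): L=8.9000, (cx,cy)=(1.0000,0.0000)
member 2 (1-2): L=7.5087, (cx,cy)=(0.5478,-0.8366)
solve A·x = −loads:
  F[0-1] = -3917.7945 N (compression)
  F[0-2] = +804.9569 N (tension)
  F[1-2] = -1469.5271 N (compression)
  Rx@0 = +1569.6200 N
  Ry@0 = +3116.1672 N
  Ry@2 = +1229.4528 N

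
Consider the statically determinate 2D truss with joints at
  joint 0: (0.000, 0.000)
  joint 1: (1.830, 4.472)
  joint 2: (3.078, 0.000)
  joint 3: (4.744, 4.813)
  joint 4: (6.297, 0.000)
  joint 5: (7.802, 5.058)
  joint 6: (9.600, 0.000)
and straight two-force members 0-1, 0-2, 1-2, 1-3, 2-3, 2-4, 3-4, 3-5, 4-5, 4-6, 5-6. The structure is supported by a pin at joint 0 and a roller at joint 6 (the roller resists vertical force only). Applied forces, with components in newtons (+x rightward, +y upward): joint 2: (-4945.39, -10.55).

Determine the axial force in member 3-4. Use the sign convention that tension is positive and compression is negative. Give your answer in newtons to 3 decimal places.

N=7 nodes, M=11 members, R=3 reactions → 2N=14, M+R=14
member 0 (0-1): L=4.8319, (cx,cy)=(0.3787,0.9255)
member 1 (0-2): L=3.0780, (cx,cy)=(1.0000,0.0000)
member 2 (1-2): L=4.6429, (cx,cy)=(0.2688,-0.9632)
member 3 (1-3): L=2.9339, (cx,cy)=(0.9932,0.1162)
member 4 (2-3): L=5.0932, (cx,cy)=(0.3271,0.9450)
member 5 (2-4): L=3.2190, (cx,cy)=(1.0000,0.0000)
member 6 (3-4): L=5.0573, (cx,cy)=(0.3071,-0.9517)
member 7 (3-5): L=3.0678, (cx,cy)=(0.9968,0.0799)
member 8 (4-5): L=5.2772, (cx,cy)=(0.2852,0.9585)
member 9 (4-6): L=3.3030, (cx,cy)=(1.0000,0.0000)
member 10 (5-6): L=5.3681, (cx,cy)=(0.3349,-0.9422)
solve A·x = −loads:
  F[0-1] = -7.7443 N (compression)
  F[0-2] = -4942.4570 N (compression)
  F[1-2] = +6.8609 N (tension)
  F[1-3] = -4.8098 N (compression)
  F[2-3] = +4.1711 N (tension)
  F[2-4] = +3.4128 N (tension)
  F[3-4] = -3.7448 N (compression)
  F[3-5] = -2.2701 N (compression)
  F[4-5] = +3.7183 N (tension)
  F[4-6] = +1.2024 N (tension)
  F[5-6] = -3.5900 N (compression)
  Rx@0 = +4945.3900 N
  Ry@0 = +7.1674 N
  Ry@6 = +3.3826 N

-3.745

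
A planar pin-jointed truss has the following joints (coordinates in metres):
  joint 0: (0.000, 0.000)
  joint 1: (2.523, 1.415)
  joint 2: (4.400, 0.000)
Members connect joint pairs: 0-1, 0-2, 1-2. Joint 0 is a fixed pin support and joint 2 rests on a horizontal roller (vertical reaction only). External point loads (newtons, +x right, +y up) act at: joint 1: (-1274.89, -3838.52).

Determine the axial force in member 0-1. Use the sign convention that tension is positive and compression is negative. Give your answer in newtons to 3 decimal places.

N=3 nodes, M=3 members, R=3 reactions → 2N=6, M+R=6
member 0 (0-1): L=2.8927, (cx,cy)=(0.8722,0.4892)
member 1 (0-2): L=4.4000, (cx,cy)=(1.0000,0.0000)
member 2 (1-2): L=2.3506, (cx,cy)=(0.7985,-0.6020)
solve A·x = −loads:
  F[0-1] = -4185.6771 N (compression)
  F[0-2] = +2375.8300 N (tension)
  F[1-2] = -2975.3026 N (compression)
  Rx@0 = +1274.8900 N
  Ry@0 = +2047.4708 N
  Ry@2 = +1791.0492 N

-4185.677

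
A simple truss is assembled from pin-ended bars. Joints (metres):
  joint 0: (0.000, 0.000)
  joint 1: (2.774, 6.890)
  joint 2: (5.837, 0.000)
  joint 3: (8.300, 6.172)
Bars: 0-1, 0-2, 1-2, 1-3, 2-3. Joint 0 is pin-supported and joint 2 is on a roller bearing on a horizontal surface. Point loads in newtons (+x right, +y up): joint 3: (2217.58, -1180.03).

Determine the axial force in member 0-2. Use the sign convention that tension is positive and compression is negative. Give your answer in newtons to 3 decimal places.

1073.041

N=4 nodes, M=5 members, R=3 reactions → 2N=8, M+R=8
member 0 (0-1): L=7.4275, (cx,cy)=(0.3735,0.9276)
member 1 (0-2): L=5.8370, (cx,cy)=(1.0000,0.0000)
member 2 (1-2): L=7.5402, (cx,cy)=(0.4062,-0.9138)
member 3 (1-3): L=5.5725, (cx,cy)=(0.9917,-0.1288)
member 4 (2-3): L=6.6453, (cx,cy)=(0.3706,0.9288)
solve A·x = −loads:
  F[0-1] = +3064.5357 N (tension)
  F[0-2] = +1073.0405 N (tension)
  F[1-2] = -3474.4728 N (compression)
  F[1-3] = +2577.4405 N (tension)
  F[2-3] = -912.9546 N (compression)
  Rx@0 = -2217.5800 N
  Ry@0 = -2842.7818 N
  Ry@2 = +4022.8118 N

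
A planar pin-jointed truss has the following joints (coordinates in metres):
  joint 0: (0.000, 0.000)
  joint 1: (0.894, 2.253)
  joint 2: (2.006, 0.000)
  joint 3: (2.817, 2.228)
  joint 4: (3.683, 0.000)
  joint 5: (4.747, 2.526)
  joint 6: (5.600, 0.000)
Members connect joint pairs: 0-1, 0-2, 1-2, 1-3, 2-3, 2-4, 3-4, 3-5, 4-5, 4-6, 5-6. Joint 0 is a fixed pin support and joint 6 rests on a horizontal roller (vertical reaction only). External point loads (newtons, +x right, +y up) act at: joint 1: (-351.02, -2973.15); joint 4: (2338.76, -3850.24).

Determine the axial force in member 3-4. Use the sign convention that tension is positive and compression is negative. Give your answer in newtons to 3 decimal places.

N=7 nodes, M=11 members, R=3 reactions → 2N=14, M+R=14
member 0 (0-1): L=2.4239, (cx,cy)=(0.3688,0.9295)
member 1 (0-2): L=2.0060, (cx,cy)=(1.0000,0.0000)
member 2 (1-2): L=2.5125, (cx,cy)=(0.4426,-0.8967)
member 3 (1-3): L=1.9232, (cx,cy)=(0.9999,-0.0130)
member 4 (2-3): L=2.3710, (cx,cy)=(0.3420,0.9397)
member 5 (2-4): L=1.6770, (cx,cy)=(1.0000,0.0000)
member 6 (3-4): L=2.3904, (cx,cy)=(0.3623,-0.9321)
member 7 (3-5): L=1.9529, (cx,cy)=(0.9883,0.1526)
member 8 (4-5): L=2.7409, (cx,cy)=(0.3882,0.9216)
member 9 (4-6): L=1.9170, (cx,cy)=(1.0000,0.0000)
member 10 (5-6): L=2.6661, (cx,cy)=(0.3199,-0.9474)
solve A·x = −loads:
  F[0-1] = -4257.9465 N (compression)
  F[0-2] = +3558.1922 N (tension)
  F[1-2] = +1122.8816 N (tension)
  F[1-3] = -1716.5542 N (compression)
  F[2-3] = -1071.5476 N (compression)
  F[2-4] = +4421.6897 N (tension)
  F[3-4] = +671.0360 N (tension)
  F[3-5] = -2353.5995 N (compression)
  F[4-5] = +3499.1945 N (tension)
  F[4-6] = +967.6922 N (tension)
  F[5-6] = -3024.6188 N (compression)
  Rx@0 = -1987.7400 N
  Ry@0 = +3957.7504 N
  Ry@6 = +2865.6396 N

671.036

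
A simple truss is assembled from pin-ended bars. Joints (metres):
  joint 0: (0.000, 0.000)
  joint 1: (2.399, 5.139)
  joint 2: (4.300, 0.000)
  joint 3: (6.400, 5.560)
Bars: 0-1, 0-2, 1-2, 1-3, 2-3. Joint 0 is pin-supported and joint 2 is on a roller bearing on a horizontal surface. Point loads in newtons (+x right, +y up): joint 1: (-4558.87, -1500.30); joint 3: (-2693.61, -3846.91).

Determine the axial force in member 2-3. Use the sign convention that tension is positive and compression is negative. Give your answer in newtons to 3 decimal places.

N=4 nodes, M=5 members, R=3 reactions → 2N=8, M+R=8
member 0 (0-1): L=5.6714, (cx,cy)=(0.4230,0.9061)
member 1 (0-2): L=4.3000, (cx,cy)=(1.0000,0.0000)
member 2 (1-2): L=5.4793, (cx,cy)=(0.3469,-0.9379)
member 3 (1-3): L=4.0231, (cx,cy)=(0.9945,0.1046)
member 4 (2-3): L=5.9434, (cx,cy)=(0.3533,0.9355)
solve A·x = −loads:
  F[0-1] = -8515.1542 N (compression)
  F[0-2] = -3650.5588 N (compression)
  F[1-2] = +6482.2080 N (tension)
  F[1-3] = -1299.1203 N (compression)
  F[2-3] = -3966.8359 N (compression)
  Rx@0 = +7252.4800 N
  Ry@0 = +7715.8288 N
  Ry@2 = -2368.6188 N

-3966.836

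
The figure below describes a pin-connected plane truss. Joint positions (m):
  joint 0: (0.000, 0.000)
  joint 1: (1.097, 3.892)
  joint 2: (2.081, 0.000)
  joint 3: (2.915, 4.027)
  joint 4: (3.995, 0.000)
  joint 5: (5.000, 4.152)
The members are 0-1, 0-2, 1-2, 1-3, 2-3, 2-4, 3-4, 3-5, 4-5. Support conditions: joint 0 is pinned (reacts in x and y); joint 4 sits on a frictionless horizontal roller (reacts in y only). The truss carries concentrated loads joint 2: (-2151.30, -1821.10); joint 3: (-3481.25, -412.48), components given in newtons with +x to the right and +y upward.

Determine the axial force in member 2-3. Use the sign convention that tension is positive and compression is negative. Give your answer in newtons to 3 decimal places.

N=6 nodes, M=9 members, R=3 reactions → 2N=12, M+R=12
member 0 (0-1): L=4.0436, (cx,cy)=(0.2713,0.9625)
member 1 (0-2): L=2.0810, (cx,cy)=(1.0000,0.0000)
member 2 (1-2): L=4.0145, (cx,cy)=(0.2451,-0.9695)
member 3 (1-3): L=1.8230, (cx,cy)=(0.9973,0.0741)
member 4 (2-3): L=4.1125, (cx,cy)=(0.2028,0.9792)
member 5 (2-4): L=1.9140, (cx,cy)=(1.0000,0.0000)
member 6 (3-4): L=4.1693, (cx,cy)=(0.2590,-0.9659)
member 7 (3-5): L=2.0887, (cx,cy)=(0.9982,0.0598)
member 8 (4-5): L=4.2719, (cx,cy)=(0.2353,0.9719)
solve A·x = −loads:
  F[0-1] = -4668.1990 N (compression)
  F[0-2] = -4366.1151 N (compression)
  F[1-2] = +4453.8899 N (tension)
  F[1-3] = -2364.6369 N (compression)
  F[2-3] = -2549.9069 N (compression)
  F[2-4] = -605.9883 N (compression)
  F[3-4] = +2339.3998 N (tension)
  F[3-5] = +0.0000 N (tension)
  F[4-5] = -0.0000 N (compression)
  Rx@0 = +5632.5500 N
  Ry@0 = +4493.1308 N
  Ry@4 = -2259.5508 N

-2549.907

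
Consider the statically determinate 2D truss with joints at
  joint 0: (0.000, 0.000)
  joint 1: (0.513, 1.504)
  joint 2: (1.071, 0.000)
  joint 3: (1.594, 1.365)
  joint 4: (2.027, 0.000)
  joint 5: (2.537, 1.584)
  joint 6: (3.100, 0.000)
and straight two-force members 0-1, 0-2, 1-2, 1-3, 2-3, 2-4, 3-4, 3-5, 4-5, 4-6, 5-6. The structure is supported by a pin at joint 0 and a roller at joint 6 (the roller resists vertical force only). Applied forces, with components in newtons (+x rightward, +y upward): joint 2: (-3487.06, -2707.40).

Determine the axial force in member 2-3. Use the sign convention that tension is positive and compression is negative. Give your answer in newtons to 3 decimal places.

N=7 nodes, M=11 members, R=3 reactions → 2N=14, M+R=14
member 0 (0-1): L=1.5891, (cx,cy)=(0.3228,0.9465)
member 1 (0-2): L=1.0710, (cx,cy)=(1.0000,0.0000)
member 2 (1-2): L=1.6042, (cx,cy)=(0.3478,-0.9376)
member 3 (1-3): L=1.0899, (cx,cy)=(0.9918,-0.1275)
member 4 (2-3): L=1.4618, (cx,cy)=(0.3578,0.9338)
member 5 (2-4): L=0.9560, (cx,cy)=(1.0000,0.0000)
member 6 (3-4): L=1.4320, (cx,cy)=(0.3024,-0.9532)
member 7 (3-5): L=0.9681, (cx,cy)=(0.9741,0.2262)
member 8 (4-5): L=1.6641, (cx,cy)=(0.3065,0.9519)
member 9 (4-6): L=1.0730, (cx,cy)=(1.0000,0.0000)
member 10 (5-6): L=1.6811, (cx,cy)=(0.3349,-0.9423)
solve A·x = −loads:
  F[0-1] = -1872.2832 N (compression)
  F[0-2] = -2882.6352 N (compression)
  F[1-2] = +2071.7999 N (tension)
  F[1-3] = -1335.9938 N (compression)
  F[2-3] = +819.2063 N (tension)
  F[2-4] = +1031.9829 N (tension)
  F[3-4] = -1148.1472 N (compression)
  F[3-5] = -703.0455 N (compression)
  F[4-5] = +1149.7309 N (tension)
  F[4-6] = +332.4554 N (tension)
  F[5-6] = -992.6886 N (compression)
  Rx@0 = +3487.0600 N
  Ry@0 = +1772.0370 N
  Ry@6 = +935.3630 N

819.206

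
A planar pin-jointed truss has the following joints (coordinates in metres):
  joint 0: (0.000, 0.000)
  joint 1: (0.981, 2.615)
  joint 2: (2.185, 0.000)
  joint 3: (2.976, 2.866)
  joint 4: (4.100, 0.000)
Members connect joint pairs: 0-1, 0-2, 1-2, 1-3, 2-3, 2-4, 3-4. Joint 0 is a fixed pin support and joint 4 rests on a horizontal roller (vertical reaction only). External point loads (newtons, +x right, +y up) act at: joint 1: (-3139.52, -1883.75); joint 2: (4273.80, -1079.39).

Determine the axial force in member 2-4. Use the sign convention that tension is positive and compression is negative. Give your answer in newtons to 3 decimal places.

-382.946

N=5 nodes, M=7 members, R=3 reactions → 2N=10, M+R=10
member 0 (0-1): L=2.7930, (cx,cy)=(0.3512,0.9363)
member 1 (0-2): L=2.1850, (cx,cy)=(1.0000,0.0000)
member 2 (1-2): L=2.8789, (cx,cy)=(0.4182,-0.9083)
member 3 (1-3): L=2.0107, (cx,cy)=(0.9922,0.1248)
member 4 (2-3): L=2.9732, (cx,cy)=(0.2660,0.9640)
member 5 (2-4): L=1.9150, (cx,cy)=(1.0000,0.0000)
member 6 (3-4): L=3.0785, (cx,cy)=(0.3651,-0.9310)
solve A·x = −loads:
  F[0-1] = -4207.6756 N (compression)
  F[0-2] = +2612.1888 N (tension)
  F[1-2] = +2356.8931 N (tension)
  F[1-3] = +681.2377 N (tension)
  F[2-3] = -1101.1691 N (compression)
  F[2-4] = -382.9458 N (compression)
  F[3-4] = +1048.8516 N (tension)
  Rx@0 = -1134.2800 N
  Ry@0 = +3939.5836 N
  Ry@4 = -976.4436 N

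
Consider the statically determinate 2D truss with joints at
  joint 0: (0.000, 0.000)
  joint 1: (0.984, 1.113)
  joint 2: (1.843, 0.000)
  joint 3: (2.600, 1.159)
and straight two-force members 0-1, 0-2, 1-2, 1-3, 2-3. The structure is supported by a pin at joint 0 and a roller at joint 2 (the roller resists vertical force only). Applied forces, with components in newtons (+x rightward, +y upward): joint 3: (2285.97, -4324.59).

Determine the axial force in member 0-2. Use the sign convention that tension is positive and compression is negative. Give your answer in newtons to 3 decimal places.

N=4 nodes, M=5 members, R=3 reactions → 2N=8, M+R=8
member 0 (0-1): L=1.4856, (cx,cy)=(0.6624,0.7492)
member 1 (0-2): L=1.8430, (cx,cy)=(1.0000,0.0000)
member 2 (1-2): L=1.4059, (cx,cy)=(0.6110,-0.7916)
member 3 (1-3): L=1.6167, (cx,cy)=(0.9996,0.0285)
member 4 (2-3): L=1.3843, (cx,cy)=(0.5468,0.8372)
solve A·x = −loads:
  F[0-1] = +4289.7911 N (tension)
  F[0-2] = -555.3988 N (compression)
  F[1-2] = -3872.4891 N (compression)
  F[1-3] = +5209.4985 N (tension)
  F[2-3] = -5342.3600 N (compression)
  Rx@0 = -2285.9700 N
  Ry@0 = -3213.8654 N
  Ry@2 = +7538.4554 N

-555.399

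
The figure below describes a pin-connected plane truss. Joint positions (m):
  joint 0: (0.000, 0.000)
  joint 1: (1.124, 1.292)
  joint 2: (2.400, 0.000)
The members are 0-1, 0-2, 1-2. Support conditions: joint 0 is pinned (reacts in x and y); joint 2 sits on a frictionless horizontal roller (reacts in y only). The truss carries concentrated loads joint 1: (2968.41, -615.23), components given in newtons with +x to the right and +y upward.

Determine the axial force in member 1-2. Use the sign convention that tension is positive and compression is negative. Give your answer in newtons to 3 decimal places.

-2650.921

N=3 nodes, M=3 members, R=3 reactions → 2N=6, M+R=6
member 0 (0-1): L=1.7125, (cx,cy)=(0.6564,0.7545)
member 1 (0-2): L=2.4000, (cx,cy)=(1.0000,0.0000)
member 2 (1-2): L=1.8159, (cx,cy)=(0.7027,-0.7115)
solve A·x = −loads:
  F[0-1] = +1684.5237 N (tension)
  F[0-2] = +1862.7692 N (tension)
  F[1-2] = -2650.9212 N (compression)
  Rx@0 = -2968.4100 N
  Ry@0 = -1270.8968 N
  Ry@2 = +1886.1268 N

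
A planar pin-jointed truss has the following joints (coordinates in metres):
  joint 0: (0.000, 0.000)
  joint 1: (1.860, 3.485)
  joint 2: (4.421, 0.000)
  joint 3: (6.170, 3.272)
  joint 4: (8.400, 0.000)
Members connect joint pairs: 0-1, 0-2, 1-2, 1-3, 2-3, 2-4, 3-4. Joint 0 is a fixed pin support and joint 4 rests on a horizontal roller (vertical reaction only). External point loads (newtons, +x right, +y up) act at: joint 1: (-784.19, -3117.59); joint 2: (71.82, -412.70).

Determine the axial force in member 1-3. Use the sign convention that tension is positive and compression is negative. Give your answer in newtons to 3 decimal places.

-690.603

N=5 nodes, M=7 members, R=3 reactions → 2N=10, M+R=10
member 0 (0-1): L=3.9503, (cx,cy)=(0.4709,0.8822)
member 1 (0-2): L=4.4210, (cx,cy)=(1.0000,0.0000)
member 2 (1-2): L=4.3248, (cx,cy)=(0.5922,-0.8058)
member 3 (1-3): L=4.3153, (cx,cy)=(0.9988,-0.0494)
member 4 (2-3): L=3.7101, (cx,cy)=(0.4714,0.8819)
member 5 (2-4): L=3.9790, (cx,cy)=(1.0000,0.0000)
member 6 (3-4): L=3.9597, (cx,cy)=(0.5632,-0.8263)
solve A·x = −loads:
  F[0-1] = -3341.7155 N (compression)
  F[0-2] = +861.0801 N (tension)
  F[1-2] = -168.0258 N (compression)
  F[1-3] = -690.6028 N (compression)
  F[2-3] = +621.4881 N (tension)
  F[2-4] = +396.7832 N (tension)
  F[3-4] = -704.5406 N (compression)
  Rx@0 = +712.3700 N
  Ry@0 = +2948.1041 N
  Ry@4 = +582.1859 N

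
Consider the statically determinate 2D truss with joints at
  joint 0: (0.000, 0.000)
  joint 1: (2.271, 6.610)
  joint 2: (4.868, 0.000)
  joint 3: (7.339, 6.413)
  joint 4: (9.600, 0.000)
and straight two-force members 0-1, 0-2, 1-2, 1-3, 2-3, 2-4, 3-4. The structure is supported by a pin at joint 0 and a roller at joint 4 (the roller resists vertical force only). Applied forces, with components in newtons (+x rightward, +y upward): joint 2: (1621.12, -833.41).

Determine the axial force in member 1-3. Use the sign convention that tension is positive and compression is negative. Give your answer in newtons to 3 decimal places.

-307.463

N=5 nodes, M=7 members, R=3 reactions → 2N=10, M+R=10
member 0 (0-1): L=6.9892, (cx,cy)=(0.3249,0.9457)
member 1 (0-2): L=4.8680, (cx,cy)=(1.0000,0.0000)
member 2 (1-2): L=7.1019, (cx,cy)=(0.3657,-0.9307)
member 3 (1-3): L=5.0718, (cx,cy)=(0.9992,-0.0388)
member 4 (2-3): L=6.8726, (cx,cy)=(0.3595,0.9331)
member 5 (2-4): L=4.7320, (cx,cy)=(1.0000,0.0000)
member 6 (3-4): L=6.7999, (cx,cy)=(0.3325,-0.9431)
solve A·x = −loads:
  F[0-1] = -434.3712 N (compression)
  F[0-2] = +1762.2593 N (tension)
  F[1-2] = +454.2016 N (tension)
  F[1-3] = -307.4631 N (compression)
  F[2-3] = +440.0960 N (tension)
  F[2-4] = +148.9969 N (tension)
  F[3-4] = -448.1048 N (compression)
  Rx@0 = -1621.1200 N
  Ry@0 = +410.8017 N
  Ry@4 = +422.6083 N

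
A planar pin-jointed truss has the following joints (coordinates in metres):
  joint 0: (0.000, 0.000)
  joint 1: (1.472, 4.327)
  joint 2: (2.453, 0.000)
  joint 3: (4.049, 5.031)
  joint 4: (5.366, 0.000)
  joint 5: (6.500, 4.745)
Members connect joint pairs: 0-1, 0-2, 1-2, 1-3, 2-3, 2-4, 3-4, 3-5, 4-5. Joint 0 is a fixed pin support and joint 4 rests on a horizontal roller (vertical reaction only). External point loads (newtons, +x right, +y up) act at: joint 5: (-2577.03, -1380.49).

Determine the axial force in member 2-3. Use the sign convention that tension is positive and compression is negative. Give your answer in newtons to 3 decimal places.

-1780.623

N=6 nodes, M=9 members, R=3 reactions → 2N=12, M+R=12
member 0 (0-1): L=4.5705, (cx,cy)=(0.3221,0.9467)
member 1 (0-2): L=2.4530, (cx,cy)=(1.0000,0.0000)
member 2 (1-2): L=4.4368, (cx,cy)=(0.2211,-0.9753)
member 3 (1-3): L=2.6714, (cx,cy)=(0.9647,0.2635)
member 4 (2-3): L=5.2781, (cx,cy)=(0.3024,0.9532)
member 5 (2-4): L=2.9130, (cx,cy)=(1.0000,0.0000)
member 6 (3-4): L=5.2005, (cx,cy)=(0.2532,-0.9674)
member 7 (3-5): L=2.4676, (cx,cy)=(0.9933,-0.1159)
member 8 (4-5): L=4.8786, (cx,cy)=(0.2324,0.9726)
solve A·x = −loads:
  F[0-1] = -2098.8868 N (compression)
  F[0-2] = -1901.0551 N (compression)
  F[1-2] = +1740.3393 N (tension)
  F[1-3] = -1099.6430 N (compression)
  F[2-3] = -1780.6228 N (compression)
  F[2-4] = -977.8287 N (compression)
  F[3-4] = +2317.6999 N (tension)
  F[3-5] = -2200.9770 N (compression)
  F[4-5] = -1681.6448 N (compression)
  Rx@0 = +2577.0300 N
  Ry@0 = +1987.0540 N
  Ry@4 = -606.5640 N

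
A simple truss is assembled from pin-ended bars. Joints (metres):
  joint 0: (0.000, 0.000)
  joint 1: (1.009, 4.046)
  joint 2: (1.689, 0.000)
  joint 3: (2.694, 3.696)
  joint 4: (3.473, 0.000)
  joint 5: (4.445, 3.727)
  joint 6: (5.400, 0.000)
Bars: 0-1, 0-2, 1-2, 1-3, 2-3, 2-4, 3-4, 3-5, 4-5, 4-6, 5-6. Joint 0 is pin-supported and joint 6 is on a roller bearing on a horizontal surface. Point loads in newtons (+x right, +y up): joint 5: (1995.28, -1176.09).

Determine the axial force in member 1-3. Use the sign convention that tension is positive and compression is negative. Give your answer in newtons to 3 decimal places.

516.496

N=7 nodes, M=11 members, R=3 reactions → 2N=14, M+R=14
member 0 (0-1): L=4.1699, (cx,cy)=(0.2420,0.9703)
member 1 (0-2): L=1.6890, (cx,cy)=(1.0000,0.0000)
member 2 (1-2): L=4.1027, (cx,cy)=(0.1657,-0.9862)
member 3 (1-3): L=1.7210, (cx,cy)=(0.9791,-0.2034)
member 4 (2-3): L=3.8302, (cx,cy)=(0.2624,0.9650)
member 5 (2-4): L=1.7840, (cx,cy)=(1.0000,0.0000)
member 6 (3-4): L=3.7772, (cx,cy)=(0.2062,-0.9785)
member 7 (3-5): L=1.7513, (cx,cy)=(0.9998,0.0177)
member 8 (4-5): L=3.8517, (cx,cy)=(0.2524,0.9676)
member 9 (4-6): L=1.9270, (cx,cy)=(1.0000,0.0000)
member 10 (5-6): L=3.8474, (cx,cy)=(0.2482,-0.9687)
solve A·x = −loads:
  F[0-1] = +1204.9253 N (tension)
  F[0-2] = +1703.7226 N (tension)
  F[1-2] = -1292.0310 N (compression)
  F[1-3] = +516.4963 N (tension)
  F[2-3] = +1320.4256 N (tension)
  F[2-4] = +1143.1137 N (tension)
  F[3-4] = -1175.0021 N (compression)
  F[3-5] = +1094.6671 N (tension)
  F[4-5] = +1188.1994 N (tension)
  F[4-6] = +600.9323 N (tension)
  F[5-6] = -2420.9760 N (compression)
  Rx@0 = -1995.2800 N
  Ry@0 = -1169.1190 N
  Ry@6 = +2345.2090 N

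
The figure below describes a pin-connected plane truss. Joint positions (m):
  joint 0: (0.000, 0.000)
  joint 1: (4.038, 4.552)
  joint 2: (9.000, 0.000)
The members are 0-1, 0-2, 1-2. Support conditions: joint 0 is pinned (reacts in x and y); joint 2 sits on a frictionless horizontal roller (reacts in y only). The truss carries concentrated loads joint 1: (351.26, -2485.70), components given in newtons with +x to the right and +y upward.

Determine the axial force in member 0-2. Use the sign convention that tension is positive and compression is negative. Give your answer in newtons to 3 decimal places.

N=3 nodes, M=3 members, R=3 reactions → 2N=6, M+R=6
member 0 (0-1): L=6.0849, (cx,cy)=(0.6636,0.7481)
member 1 (0-2): L=9.0000, (cx,cy)=(1.0000,0.0000)
member 2 (1-2): L=6.7337, (cx,cy)=(0.7369,-0.6760)
solve A·x = −loads:
  F[0-1] = -1594.4684 N (compression)
  F[0-2] = +1409.3630 N (tension)
  F[1-2] = -1912.5692 N (compression)
  Rx@0 = -351.2600 N
  Ry@0 = +1192.7898 N
  Ry@2 = +1292.9102 N

1409.363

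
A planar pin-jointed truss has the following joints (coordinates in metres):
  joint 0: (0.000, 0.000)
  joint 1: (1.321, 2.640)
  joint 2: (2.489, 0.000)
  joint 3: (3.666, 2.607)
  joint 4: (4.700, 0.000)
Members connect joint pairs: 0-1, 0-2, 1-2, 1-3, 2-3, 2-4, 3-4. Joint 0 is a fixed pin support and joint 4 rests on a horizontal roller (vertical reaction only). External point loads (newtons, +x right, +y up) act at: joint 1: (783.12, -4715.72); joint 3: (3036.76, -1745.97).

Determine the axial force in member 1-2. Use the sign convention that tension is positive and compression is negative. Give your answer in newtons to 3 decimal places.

N=5 nodes, M=7 members, R=3 reactions → 2N=10, M+R=10
member 0 (0-1): L=2.9521, (cx,cy)=(0.4475,0.8943)
member 1 (0-2): L=2.4890, (cx,cy)=(1.0000,0.0000)
member 2 (1-2): L=2.8868, (cx,cy)=(0.4046,-0.9145)
member 3 (1-3): L=2.3452, (cx,cy)=(0.9999,-0.0141)
member 4 (2-3): L=2.8604, (cx,cy)=(0.4115,0.9114)
member 5 (2-4): L=2.2110, (cx,cy)=(1.0000,0.0000)
member 6 (3-4): L=2.8046, (cx,cy)=(0.3687,-0.9296)
solve A·x = −loads:
  F[0-1] = -1845.1501 N (compression)
  F[0-2] = +4645.5562 N (tension)
  F[1-2] = -3348.3389 N (compression)
  F[1-3] = -254.0996 N (compression)
  F[2-3] = +3359.6497 N (tension)
  F[2-4] = +1908.3934 N (tension)
  F[3-4] = -5176.2285 N (compression)
  Rx@0 = -3819.8800 N
  Ry@0 = +1650.1023 N
  Ry@4 = +4811.5877 N

-3348.339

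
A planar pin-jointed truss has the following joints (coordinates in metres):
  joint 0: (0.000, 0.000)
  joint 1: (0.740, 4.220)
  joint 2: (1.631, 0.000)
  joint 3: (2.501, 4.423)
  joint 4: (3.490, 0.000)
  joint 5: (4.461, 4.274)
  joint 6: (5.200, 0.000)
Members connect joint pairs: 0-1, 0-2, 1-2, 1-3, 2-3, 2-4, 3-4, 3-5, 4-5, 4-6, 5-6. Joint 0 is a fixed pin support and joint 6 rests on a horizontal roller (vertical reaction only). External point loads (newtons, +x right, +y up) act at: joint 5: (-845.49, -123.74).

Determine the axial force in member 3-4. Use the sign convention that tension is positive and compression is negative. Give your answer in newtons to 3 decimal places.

N=7 nodes, M=11 members, R=3 reactions → 2N=14, M+R=14
member 0 (0-1): L=4.2844, (cx,cy)=(0.1727,0.9850)
member 1 (0-2): L=1.6310, (cx,cy)=(1.0000,0.0000)
member 2 (1-2): L=4.3130, (cx,cy)=(0.2066,-0.9784)
member 3 (1-3): L=1.7727, (cx,cy)=(0.9934,0.1145)
member 4 (2-3): L=4.5078, (cx,cy)=(0.1930,0.9812)
member 5 (2-4): L=1.8590, (cx,cy)=(1.0000,0.0000)
member 6 (3-4): L=4.5322, (cx,cy)=(0.2182,-0.9759)
member 7 (3-5): L=1.9657, (cx,cy)=(0.9971,-0.0758)
member 8 (4-5): L=4.3829, (cx,cy)=(0.2215,0.9752)
member 9 (4-6): L=1.7100, (cx,cy)=(1.0000,0.0000)
member 10 (5-6): L=4.3374, (cx,cy)=(0.1704,-0.9854)
solve A·x = −loads:
  F[0-1] = -723.3849 N (compression)
  F[0-2] = -720.5469 N (compression)
  F[1-2] = +696.5479 N (tension)
  F[1-3] = -270.6183 N (compression)
  F[2-3] = -694.5818 N (compression)
  F[2-4] = -442.5971 N (compression)
  F[3-4] = +774.6607 N (tension)
  F[3-5] = -573.5859 N (compression)
  F[4-5] = -775.2564 N (compression)
  F[4-6] = -101.8024 N (compression)
  F[5-6] = +597.5094 N (tension)
  Rx@0 = +845.4900 N
  Ry@0 = +712.5131 N
  Ry@6 = -588.7731 N

774.661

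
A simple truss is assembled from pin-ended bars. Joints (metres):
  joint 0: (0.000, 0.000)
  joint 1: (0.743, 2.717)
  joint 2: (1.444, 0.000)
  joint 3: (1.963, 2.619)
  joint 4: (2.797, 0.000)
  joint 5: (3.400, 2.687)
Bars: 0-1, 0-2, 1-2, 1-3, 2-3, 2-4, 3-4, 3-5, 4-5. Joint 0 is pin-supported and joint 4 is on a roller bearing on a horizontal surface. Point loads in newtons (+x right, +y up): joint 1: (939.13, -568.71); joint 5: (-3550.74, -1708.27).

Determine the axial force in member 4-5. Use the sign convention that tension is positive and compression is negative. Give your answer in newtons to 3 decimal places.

-1595.498

N=6 nodes, M=9 members, R=3 reactions → 2N=12, M+R=12
member 0 (0-1): L=2.8168, (cx,cy)=(0.2638,0.9646)
member 1 (0-2): L=1.4440, (cx,cy)=(1.0000,0.0000)
member 2 (1-2): L=2.8060, (cx,cy)=(0.2498,-0.9683)
member 3 (1-3): L=1.2239, (cx,cy)=(0.9968,-0.0801)
member 4 (2-3): L=2.6699, (cx,cy)=(0.1944,0.9809)
member 5 (2-4): L=1.3530, (cx,cy)=(1.0000,0.0000)
member 6 (3-4): L=2.7486, (cx,cy)=(0.3034,-0.9529)
member 7 (3-5): L=1.4386, (cx,cy)=(0.9989,0.0473)
member 8 (4-5): L=2.7538, (cx,cy)=(0.2190,0.9757)
solve A·x = −loads:
  F[0-1] = -2641.7439 N (compression)
  F[0-2] = -1914.7755 N (compression)
  F[1-2] = +2226.1482 N (tension)
  F[1-3] = -2199.1710 N (compression)
  F[2-3] = -2197.4769 N (compression)
  F[2-4] = -931.4686 N (compression)
  F[3-4] = +1918.4264 N (tension)
  F[3-5] = -3204.9598 N (compression)
  F[4-5] = -1595.4976 N (compression)
  Rx@0 = +2611.6100 N
  Ry@0 = +2548.1822 N
  Ry@4 = -271.2022 N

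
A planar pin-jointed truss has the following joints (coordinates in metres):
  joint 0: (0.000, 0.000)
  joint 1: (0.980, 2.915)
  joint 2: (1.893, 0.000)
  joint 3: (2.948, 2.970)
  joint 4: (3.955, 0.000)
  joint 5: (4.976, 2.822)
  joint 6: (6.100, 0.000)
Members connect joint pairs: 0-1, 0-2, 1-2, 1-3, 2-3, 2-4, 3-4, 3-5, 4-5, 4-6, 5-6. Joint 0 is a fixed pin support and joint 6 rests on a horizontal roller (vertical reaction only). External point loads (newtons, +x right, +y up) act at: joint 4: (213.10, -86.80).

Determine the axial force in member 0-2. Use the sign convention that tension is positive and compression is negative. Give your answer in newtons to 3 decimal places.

N=7 nodes, M=11 members, R=3 reactions → 2N=14, M+R=14
member 0 (0-1): L=3.0753, (cx,cy)=(0.3187,0.9479)
member 1 (0-2): L=1.8930, (cx,cy)=(1.0000,0.0000)
member 2 (1-2): L=3.0546, (cx,cy)=(0.2989,-0.9543)
member 3 (1-3): L=1.9688, (cx,cy)=(0.9996,0.0279)
member 4 (2-3): L=3.1518, (cx,cy)=(0.3347,0.9423)
member 5 (2-4): L=2.0620, (cx,cy)=(1.0000,0.0000)
member 6 (3-4): L=3.1361, (cx,cy)=(0.3211,-0.9470)
member 7 (3-5): L=2.0334, (cx,cy)=(0.9973,-0.0728)
member 8 (4-5): L=3.0010, (cx,cy)=(0.3402,0.9403)
member 9 (4-6): L=2.1450, (cx,cy)=(1.0000,0.0000)
member 10 (5-6): L=3.0376, (cx,cy)=(0.3700,-0.9290)
solve A·x = −loads:
  F[0-1] = -32.2010 N (compression)
  F[0-2] = +223.3614 N (tension)
  F[1-2] = +31.4089 N (tension)
  F[1-3] = -19.6568 N (compression)
  F[2-3] = -31.8080 N (compression)
  F[2-4] = +243.3962 N (tension)
  F[3-4] = +35.4405 N (tension)
  F[3-5] = -41.7871 N (compression)
  F[4-5] = +56.6134 N (tension)
  F[4-6] = +22.4154 N (tension)
  F[5-6] = -60.5775 N (compression)
  Rx@0 = -213.1000 N
  Ry@0 = +30.5223 N
  Ry@6 = +56.2777 N

223.361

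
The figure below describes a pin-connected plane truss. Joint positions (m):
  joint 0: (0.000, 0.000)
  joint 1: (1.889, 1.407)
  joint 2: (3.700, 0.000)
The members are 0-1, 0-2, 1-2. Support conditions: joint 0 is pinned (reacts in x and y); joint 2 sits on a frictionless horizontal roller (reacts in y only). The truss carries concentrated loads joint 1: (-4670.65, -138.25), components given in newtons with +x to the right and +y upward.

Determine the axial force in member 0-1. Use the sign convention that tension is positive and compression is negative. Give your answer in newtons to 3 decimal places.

N=3 nodes, M=3 members, R=3 reactions → 2N=6, M+R=6
member 0 (0-1): L=2.3554, (cx,cy)=(0.8020,0.5973)
member 1 (0-2): L=3.7000, (cx,cy)=(1.0000,0.0000)
member 2 (1-2): L=2.2933, (cx,cy)=(0.7897,-0.6135)
solve A·x = −loads:
  F[0-1] = -3086.6073 N (compression)
  F[0-2] = -2195.2449 N (compression)
  F[1-2] = +2779.9142 N (tension)
  Rx@0 = +4670.6500 N
  Ry@0 = +1843.7771 N
  Ry@2 = -1705.5271 N

-3086.607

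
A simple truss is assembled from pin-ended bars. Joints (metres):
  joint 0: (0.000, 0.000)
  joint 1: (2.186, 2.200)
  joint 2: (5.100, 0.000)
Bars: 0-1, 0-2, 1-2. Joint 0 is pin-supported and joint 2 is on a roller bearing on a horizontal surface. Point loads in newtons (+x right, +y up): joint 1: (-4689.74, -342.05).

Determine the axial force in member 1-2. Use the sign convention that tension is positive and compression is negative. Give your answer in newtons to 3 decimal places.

3114.179

N=3 nodes, M=3 members, R=3 reactions → 2N=6, M+R=6
member 0 (0-1): L=3.1014, (cx,cy)=(0.7048,0.7094)
member 1 (0-2): L=5.1000, (cx,cy)=(1.0000,0.0000)
member 2 (1-2): L=3.6512, (cx,cy)=(0.7981,-0.6025)
solve A·x = −loads:
  F[0-1] = -3127.4139 N (compression)
  F[0-2] = -2485.3944 N (compression)
  F[1-2] = +3114.1791 N (tension)
  Rx@0 = +4689.7400 N
  Ry@0 = +2218.4631 N
  Ry@2 = -1876.4131 N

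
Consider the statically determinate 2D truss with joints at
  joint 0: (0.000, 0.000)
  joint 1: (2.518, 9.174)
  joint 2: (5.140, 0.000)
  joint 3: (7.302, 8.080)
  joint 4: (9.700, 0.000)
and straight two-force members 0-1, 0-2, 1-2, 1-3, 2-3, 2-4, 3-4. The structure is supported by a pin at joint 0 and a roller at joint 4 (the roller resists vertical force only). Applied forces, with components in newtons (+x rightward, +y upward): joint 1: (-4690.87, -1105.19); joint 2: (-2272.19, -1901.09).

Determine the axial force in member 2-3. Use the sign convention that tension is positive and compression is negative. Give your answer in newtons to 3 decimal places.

-2857.180

N=5 nodes, M=7 members, R=3 reactions → 2N=10, M+R=10
member 0 (0-1): L=9.5133, (cx,cy)=(0.2647,0.9643)
member 1 (0-2): L=5.1400, (cx,cy)=(1.0000,0.0000)
member 2 (1-2): L=9.5413, (cx,cy)=(0.2748,-0.9615)
member 3 (1-3): L=4.9075, (cx,cy)=(0.9748,-0.2229)
member 4 (2-3): L=8.3642, (cx,cy)=(0.2585,0.9660)
member 5 (2-4): L=4.5600, (cx,cy)=(1.0000,0.0000)
member 6 (3-4): L=8.4283, (cx,cy)=(0.2845,-0.9587)
solve A·x = −loads:
  F[0-1] = -6375.8961 N (compression)
  F[0-2] = -5275.4720 N (compression)
  F[1-2] = +4847.8120 N (tension)
  F[1-3] = +1714.2201 N (tension)
  F[2-3] = -2857.1798 N (compression)
  F[2-4] = -932.5560 N (compression)
  F[3-4] = +3277.6868 N (tension)
  Rx@0 = +6963.0600 N
  Ry@0 = +6148.5037 N
  Ry@4 = -3142.2237 N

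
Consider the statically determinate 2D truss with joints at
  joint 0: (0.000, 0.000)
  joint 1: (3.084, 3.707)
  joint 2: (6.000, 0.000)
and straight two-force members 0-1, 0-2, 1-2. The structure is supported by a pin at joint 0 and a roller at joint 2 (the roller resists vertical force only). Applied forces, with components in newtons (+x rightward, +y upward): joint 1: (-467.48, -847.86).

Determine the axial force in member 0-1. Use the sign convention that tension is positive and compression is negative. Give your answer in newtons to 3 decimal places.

-911.722

N=3 nodes, M=3 members, R=3 reactions → 2N=6, M+R=6
member 0 (0-1): L=4.8221, (cx,cy)=(0.6396,0.7687)
member 1 (0-2): L=6.0000, (cx,cy)=(1.0000,0.0000)
member 2 (1-2): L=4.7165, (cx,cy)=(0.6183,-0.7860)
solve A·x = −loads:
  F[0-1] = -911.7223 N (compression)
  F[0-2] = +115.6137 N (tension)
  F[1-2] = -186.9981 N (compression)
  Rx@0 = +467.4800 N
  Ry@0 = +700.8847 N
  Ry@2 = +146.9753 N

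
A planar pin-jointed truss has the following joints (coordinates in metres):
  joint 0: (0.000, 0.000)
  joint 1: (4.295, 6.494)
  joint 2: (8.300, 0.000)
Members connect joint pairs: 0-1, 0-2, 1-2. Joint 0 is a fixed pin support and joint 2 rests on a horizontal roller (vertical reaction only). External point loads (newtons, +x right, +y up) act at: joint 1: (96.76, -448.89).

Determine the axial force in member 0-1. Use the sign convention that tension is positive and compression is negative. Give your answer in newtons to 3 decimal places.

N=3 nodes, M=3 members, R=3 reactions → 2N=6, M+R=6
member 0 (0-1): L=7.7858, (cx,cy)=(0.5516,0.8341)
member 1 (0-2): L=8.3000, (cx,cy)=(1.0000,0.0000)
member 2 (1-2): L=7.6297, (cx,cy)=(0.5249,-0.8511)
solve A·x = −loads:
  F[0-1] = -168.9250 N (compression)
  F[0-2] = +189.9464 N (tension)
  F[1-2] = -361.8554 N (compression)
  Rx@0 = -96.7600 N
  Ry@0 = +140.8970 N
  Ry@2 = +307.9930 N

-168.925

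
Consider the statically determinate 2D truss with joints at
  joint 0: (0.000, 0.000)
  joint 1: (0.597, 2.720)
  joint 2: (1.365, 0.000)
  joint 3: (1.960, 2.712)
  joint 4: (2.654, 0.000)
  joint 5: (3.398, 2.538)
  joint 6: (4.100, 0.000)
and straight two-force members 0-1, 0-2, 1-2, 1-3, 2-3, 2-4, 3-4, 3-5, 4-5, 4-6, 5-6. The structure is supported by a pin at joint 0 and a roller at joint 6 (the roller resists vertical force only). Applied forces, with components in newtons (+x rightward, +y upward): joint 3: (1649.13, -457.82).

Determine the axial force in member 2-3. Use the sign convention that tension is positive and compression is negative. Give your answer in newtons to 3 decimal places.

874.714

N=7 nodes, M=11 members, R=3 reactions → 2N=14, M+R=14
member 0 (0-1): L=2.7847, (cx,cy)=(0.2144,0.9767)
member 1 (0-2): L=1.3650, (cx,cy)=(1.0000,0.0000)
member 2 (1-2): L=2.8263, (cx,cy)=(0.2717,-0.9624)
member 3 (1-3): L=1.3630, (cx,cy)=(1.0000,-0.0059)
member 4 (2-3): L=2.7765, (cx,cy)=(0.2143,0.9768)
member 5 (2-4): L=1.2890, (cx,cy)=(1.0000,0.0000)
member 6 (3-4): L=2.7994, (cx,cy)=(0.2479,-0.9688)
member 7 (3-5): L=1.4485, (cx,cy)=(0.9928,-0.1201)
member 8 (4-5): L=2.6448, (cx,cy)=(0.2813,0.9596)
member 9 (4-6): L=1.4460, (cx,cy)=(1.0000,0.0000)
member 10 (5-6): L=2.6333, (cx,cy)=(0.2666,-0.9638)
solve A·x = −loads:
  F[0-1] = +872.1572 N (tension)
  F[0-2] = +1462.1550 N (tension)
  F[1-2] = -887.7973 N (compression)
  F[1-3] = +428.2227 N (tension)
  F[2-3] = +874.7140 N (tension)
  F[2-4] = +1033.4649 N (tension)
  F[3-4] = -1261.8955 N (compression)
  F[3-5] = -725.8832 N (compression)
  F[4-5] = +1273.9472 N (tension)
  F[4-6] = +362.2573 N (tension)
  F[5-6] = -1358.8756 N (compression)
  Rx@0 = -1649.1300 N
  Ry@0 = -851.8795 N
  Ry@6 = +1309.6995 N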